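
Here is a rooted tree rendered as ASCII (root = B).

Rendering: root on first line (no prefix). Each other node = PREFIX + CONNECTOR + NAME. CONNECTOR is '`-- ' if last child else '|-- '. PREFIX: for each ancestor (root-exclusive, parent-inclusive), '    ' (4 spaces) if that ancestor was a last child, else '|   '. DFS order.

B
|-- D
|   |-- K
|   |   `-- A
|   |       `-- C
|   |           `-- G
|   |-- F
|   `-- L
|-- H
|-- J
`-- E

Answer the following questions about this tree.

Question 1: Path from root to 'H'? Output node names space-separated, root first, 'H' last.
Walk down from root: B -> H

Answer: B H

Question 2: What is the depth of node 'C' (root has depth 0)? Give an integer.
Answer: 4

Derivation:
Path from root to C: B -> D -> K -> A -> C
Depth = number of edges = 4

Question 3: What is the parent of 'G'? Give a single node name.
Answer: C

Derivation:
Scan adjacency: G appears as child of C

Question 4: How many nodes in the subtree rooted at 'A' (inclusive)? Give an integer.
Answer: 3

Derivation:
Subtree rooted at A contains: A, C, G
Count = 3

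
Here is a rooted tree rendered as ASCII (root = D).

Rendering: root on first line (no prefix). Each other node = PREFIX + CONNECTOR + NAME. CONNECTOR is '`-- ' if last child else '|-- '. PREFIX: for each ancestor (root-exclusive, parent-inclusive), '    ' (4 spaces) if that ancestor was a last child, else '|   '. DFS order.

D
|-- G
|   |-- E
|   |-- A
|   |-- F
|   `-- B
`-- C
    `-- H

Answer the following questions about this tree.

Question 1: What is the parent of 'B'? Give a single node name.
Answer: G

Derivation:
Scan adjacency: B appears as child of G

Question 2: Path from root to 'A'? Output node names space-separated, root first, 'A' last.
Answer: D G A

Derivation:
Walk down from root: D -> G -> A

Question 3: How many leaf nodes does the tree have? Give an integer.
Leaves (nodes with no children): A, B, E, F, H

Answer: 5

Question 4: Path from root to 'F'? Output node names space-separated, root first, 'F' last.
Answer: D G F

Derivation:
Walk down from root: D -> G -> F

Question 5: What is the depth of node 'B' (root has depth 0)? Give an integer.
Path from root to B: D -> G -> B
Depth = number of edges = 2

Answer: 2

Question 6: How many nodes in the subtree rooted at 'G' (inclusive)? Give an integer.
Subtree rooted at G contains: A, B, E, F, G
Count = 5

Answer: 5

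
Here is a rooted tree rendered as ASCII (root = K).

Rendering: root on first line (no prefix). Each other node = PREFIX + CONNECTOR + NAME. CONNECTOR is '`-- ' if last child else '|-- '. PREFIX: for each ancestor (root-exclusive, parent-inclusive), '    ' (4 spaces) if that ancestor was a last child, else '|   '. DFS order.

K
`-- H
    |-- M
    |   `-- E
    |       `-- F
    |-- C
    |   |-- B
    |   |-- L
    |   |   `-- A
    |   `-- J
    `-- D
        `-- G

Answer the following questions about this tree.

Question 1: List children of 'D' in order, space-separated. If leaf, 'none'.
Answer: G

Derivation:
Node D's children (from adjacency): G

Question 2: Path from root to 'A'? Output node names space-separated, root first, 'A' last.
Answer: K H C L A

Derivation:
Walk down from root: K -> H -> C -> L -> A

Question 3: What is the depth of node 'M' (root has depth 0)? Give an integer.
Answer: 2

Derivation:
Path from root to M: K -> H -> M
Depth = number of edges = 2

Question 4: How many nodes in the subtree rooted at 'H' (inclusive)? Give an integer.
Subtree rooted at H contains: A, B, C, D, E, F, G, H, J, L, M
Count = 11

Answer: 11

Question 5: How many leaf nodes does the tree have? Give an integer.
Leaves (nodes with no children): A, B, F, G, J

Answer: 5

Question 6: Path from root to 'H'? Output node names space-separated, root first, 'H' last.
Walk down from root: K -> H

Answer: K H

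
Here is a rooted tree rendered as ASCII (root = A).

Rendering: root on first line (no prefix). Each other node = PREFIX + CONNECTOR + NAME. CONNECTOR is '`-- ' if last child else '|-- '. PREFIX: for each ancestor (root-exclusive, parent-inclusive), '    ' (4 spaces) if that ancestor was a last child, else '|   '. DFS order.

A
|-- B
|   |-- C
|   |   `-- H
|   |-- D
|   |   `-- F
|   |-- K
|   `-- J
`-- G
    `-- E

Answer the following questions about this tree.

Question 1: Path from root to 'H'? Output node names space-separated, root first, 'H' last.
Walk down from root: A -> B -> C -> H

Answer: A B C H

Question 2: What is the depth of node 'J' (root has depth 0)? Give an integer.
Path from root to J: A -> B -> J
Depth = number of edges = 2

Answer: 2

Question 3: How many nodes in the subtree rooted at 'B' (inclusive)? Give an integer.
Subtree rooted at B contains: B, C, D, F, H, J, K
Count = 7

Answer: 7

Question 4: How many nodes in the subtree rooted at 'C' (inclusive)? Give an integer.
Subtree rooted at C contains: C, H
Count = 2

Answer: 2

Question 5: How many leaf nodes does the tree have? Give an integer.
Answer: 5

Derivation:
Leaves (nodes with no children): E, F, H, J, K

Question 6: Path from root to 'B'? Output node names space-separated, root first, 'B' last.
Walk down from root: A -> B

Answer: A B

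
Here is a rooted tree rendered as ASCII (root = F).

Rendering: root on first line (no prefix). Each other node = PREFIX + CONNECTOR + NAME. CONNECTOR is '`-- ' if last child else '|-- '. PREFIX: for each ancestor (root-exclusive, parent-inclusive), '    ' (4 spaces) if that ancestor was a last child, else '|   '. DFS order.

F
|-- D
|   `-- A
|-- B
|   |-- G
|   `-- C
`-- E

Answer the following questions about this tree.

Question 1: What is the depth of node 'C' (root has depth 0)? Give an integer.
Path from root to C: F -> B -> C
Depth = number of edges = 2

Answer: 2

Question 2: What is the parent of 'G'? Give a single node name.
Scan adjacency: G appears as child of B

Answer: B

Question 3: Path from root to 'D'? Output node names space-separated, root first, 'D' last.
Answer: F D

Derivation:
Walk down from root: F -> D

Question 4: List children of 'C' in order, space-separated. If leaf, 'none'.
Answer: none

Derivation:
Node C's children (from adjacency): (leaf)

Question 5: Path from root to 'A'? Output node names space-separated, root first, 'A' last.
Answer: F D A

Derivation:
Walk down from root: F -> D -> A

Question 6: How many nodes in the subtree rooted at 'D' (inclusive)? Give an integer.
Subtree rooted at D contains: A, D
Count = 2

Answer: 2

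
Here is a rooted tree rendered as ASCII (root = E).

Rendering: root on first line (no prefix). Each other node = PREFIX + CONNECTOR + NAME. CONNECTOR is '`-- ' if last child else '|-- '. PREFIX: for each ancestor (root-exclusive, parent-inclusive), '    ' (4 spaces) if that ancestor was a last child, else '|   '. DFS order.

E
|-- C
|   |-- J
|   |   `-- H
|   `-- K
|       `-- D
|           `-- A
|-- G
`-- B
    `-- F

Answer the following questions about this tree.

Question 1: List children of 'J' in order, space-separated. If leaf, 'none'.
Answer: H

Derivation:
Node J's children (from adjacency): H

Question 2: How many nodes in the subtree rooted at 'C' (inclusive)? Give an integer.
Subtree rooted at C contains: A, C, D, H, J, K
Count = 6

Answer: 6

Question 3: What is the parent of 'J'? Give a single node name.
Scan adjacency: J appears as child of C

Answer: C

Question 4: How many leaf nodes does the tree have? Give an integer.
Leaves (nodes with no children): A, F, G, H

Answer: 4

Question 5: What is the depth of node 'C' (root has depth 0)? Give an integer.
Answer: 1

Derivation:
Path from root to C: E -> C
Depth = number of edges = 1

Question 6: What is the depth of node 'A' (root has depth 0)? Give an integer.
Answer: 4

Derivation:
Path from root to A: E -> C -> K -> D -> A
Depth = number of edges = 4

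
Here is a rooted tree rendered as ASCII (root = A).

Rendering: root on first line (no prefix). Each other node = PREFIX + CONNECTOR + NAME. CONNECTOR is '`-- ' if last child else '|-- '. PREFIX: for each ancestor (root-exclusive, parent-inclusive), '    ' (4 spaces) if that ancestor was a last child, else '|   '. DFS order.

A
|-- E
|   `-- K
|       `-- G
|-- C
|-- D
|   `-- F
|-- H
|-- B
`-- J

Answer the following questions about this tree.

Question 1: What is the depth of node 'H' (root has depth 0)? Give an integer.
Answer: 1

Derivation:
Path from root to H: A -> H
Depth = number of edges = 1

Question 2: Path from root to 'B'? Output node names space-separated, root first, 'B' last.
Answer: A B

Derivation:
Walk down from root: A -> B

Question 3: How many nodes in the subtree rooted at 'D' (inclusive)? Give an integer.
Answer: 2

Derivation:
Subtree rooted at D contains: D, F
Count = 2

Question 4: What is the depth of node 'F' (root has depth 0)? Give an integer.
Path from root to F: A -> D -> F
Depth = number of edges = 2

Answer: 2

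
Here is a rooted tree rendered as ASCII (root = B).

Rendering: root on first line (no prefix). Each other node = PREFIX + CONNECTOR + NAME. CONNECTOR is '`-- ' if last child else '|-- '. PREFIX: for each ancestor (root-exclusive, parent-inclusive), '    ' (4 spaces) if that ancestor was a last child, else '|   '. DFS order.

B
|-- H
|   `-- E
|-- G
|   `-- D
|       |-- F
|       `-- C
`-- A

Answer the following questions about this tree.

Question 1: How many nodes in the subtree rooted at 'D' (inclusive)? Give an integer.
Answer: 3

Derivation:
Subtree rooted at D contains: C, D, F
Count = 3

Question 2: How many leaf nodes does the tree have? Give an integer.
Leaves (nodes with no children): A, C, E, F

Answer: 4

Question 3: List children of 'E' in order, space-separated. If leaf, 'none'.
Node E's children (from adjacency): (leaf)

Answer: none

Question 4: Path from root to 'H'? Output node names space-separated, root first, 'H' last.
Walk down from root: B -> H

Answer: B H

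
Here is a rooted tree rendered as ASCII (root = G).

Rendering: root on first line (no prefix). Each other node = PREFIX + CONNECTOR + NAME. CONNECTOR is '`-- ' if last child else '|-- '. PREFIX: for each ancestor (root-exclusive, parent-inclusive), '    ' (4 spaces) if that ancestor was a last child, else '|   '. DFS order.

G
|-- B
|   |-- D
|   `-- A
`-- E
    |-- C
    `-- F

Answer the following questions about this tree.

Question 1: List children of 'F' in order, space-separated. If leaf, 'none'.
Node F's children (from adjacency): (leaf)

Answer: none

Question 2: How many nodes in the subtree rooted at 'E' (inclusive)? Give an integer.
Subtree rooted at E contains: C, E, F
Count = 3

Answer: 3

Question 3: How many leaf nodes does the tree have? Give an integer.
Leaves (nodes with no children): A, C, D, F

Answer: 4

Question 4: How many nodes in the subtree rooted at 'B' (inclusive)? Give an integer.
Subtree rooted at B contains: A, B, D
Count = 3

Answer: 3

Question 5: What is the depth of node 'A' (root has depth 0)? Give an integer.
Answer: 2

Derivation:
Path from root to A: G -> B -> A
Depth = number of edges = 2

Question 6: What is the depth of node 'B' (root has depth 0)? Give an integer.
Path from root to B: G -> B
Depth = number of edges = 1

Answer: 1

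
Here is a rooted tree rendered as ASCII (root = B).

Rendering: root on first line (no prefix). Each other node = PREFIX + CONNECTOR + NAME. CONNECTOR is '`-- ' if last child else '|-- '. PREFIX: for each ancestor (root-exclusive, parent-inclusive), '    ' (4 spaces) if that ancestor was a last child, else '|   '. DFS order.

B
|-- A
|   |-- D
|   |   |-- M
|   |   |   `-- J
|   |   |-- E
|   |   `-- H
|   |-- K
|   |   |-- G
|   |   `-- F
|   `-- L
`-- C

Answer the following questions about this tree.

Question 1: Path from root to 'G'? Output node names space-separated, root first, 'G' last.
Walk down from root: B -> A -> K -> G

Answer: B A K G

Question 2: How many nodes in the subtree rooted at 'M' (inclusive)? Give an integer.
Answer: 2

Derivation:
Subtree rooted at M contains: J, M
Count = 2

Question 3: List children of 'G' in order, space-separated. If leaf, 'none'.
Node G's children (from adjacency): (leaf)

Answer: none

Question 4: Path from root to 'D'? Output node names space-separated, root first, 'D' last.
Walk down from root: B -> A -> D

Answer: B A D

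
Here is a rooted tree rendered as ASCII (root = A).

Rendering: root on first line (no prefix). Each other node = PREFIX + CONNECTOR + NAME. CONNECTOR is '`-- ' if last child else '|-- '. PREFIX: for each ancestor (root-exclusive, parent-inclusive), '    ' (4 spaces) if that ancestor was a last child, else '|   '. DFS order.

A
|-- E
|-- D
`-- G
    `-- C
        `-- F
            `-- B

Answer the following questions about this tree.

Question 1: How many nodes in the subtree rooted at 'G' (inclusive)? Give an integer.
Answer: 4

Derivation:
Subtree rooted at G contains: B, C, F, G
Count = 4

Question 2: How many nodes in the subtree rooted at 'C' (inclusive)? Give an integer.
Subtree rooted at C contains: B, C, F
Count = 3

Answer: 3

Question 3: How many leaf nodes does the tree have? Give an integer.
Answer: 3

Derivation:
Leaves (nodes with no children): B, D, E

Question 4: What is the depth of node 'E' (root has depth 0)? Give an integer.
Answer: 1

Derivation:
Path from root to E: A -> E
Depth = number of edges = 1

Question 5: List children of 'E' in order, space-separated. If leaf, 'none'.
Node E's children (from adjacency): (leaf)

Answer: none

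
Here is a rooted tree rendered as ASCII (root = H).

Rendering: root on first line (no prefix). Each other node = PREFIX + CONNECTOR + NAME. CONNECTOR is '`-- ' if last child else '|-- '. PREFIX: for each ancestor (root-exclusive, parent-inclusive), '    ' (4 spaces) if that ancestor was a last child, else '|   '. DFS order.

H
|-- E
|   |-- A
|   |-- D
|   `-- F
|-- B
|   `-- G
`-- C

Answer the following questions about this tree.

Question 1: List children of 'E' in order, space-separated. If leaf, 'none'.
Node E's children (from adjacency): A, D, F

Answer: A D F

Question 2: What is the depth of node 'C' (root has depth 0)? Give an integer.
Answer: 1

Derivation:
Path from root to C: H -> C
Depth = number of edges = 1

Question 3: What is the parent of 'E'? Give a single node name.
Scan adjacency: E appears as child of H

Answer: H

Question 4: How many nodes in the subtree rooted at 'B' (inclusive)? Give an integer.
Answer: 2

Derivation:
Subtree rooted at B contains: B, G
Count = 2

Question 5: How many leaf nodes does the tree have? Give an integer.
Leaves (nodes with no children): A, C, D, F, G

Answer: 5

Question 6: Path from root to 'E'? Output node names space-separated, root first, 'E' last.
Walk down from root: H -> E

Answer: H E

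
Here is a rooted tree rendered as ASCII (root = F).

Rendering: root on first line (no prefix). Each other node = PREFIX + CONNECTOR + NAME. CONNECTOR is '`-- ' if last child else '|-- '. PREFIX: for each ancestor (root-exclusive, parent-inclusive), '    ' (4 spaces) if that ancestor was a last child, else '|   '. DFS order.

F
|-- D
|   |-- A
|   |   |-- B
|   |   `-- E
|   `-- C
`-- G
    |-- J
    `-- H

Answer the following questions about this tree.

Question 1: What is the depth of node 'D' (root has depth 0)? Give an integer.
Answer: 1

Derivation:
Path from root to D: F -> D
Depth = number of edges = 1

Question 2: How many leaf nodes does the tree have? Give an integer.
Answer: 5

Derivation:
Leaves (nodes with no children): B, C, E, H, J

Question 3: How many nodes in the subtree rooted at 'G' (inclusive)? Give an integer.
Subtree rooted at G contains: G, H, J
Count = 3

Answer: 3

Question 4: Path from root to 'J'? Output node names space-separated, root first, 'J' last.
Answer: F G J

Derivation:
Walk down from root: F -> G -> J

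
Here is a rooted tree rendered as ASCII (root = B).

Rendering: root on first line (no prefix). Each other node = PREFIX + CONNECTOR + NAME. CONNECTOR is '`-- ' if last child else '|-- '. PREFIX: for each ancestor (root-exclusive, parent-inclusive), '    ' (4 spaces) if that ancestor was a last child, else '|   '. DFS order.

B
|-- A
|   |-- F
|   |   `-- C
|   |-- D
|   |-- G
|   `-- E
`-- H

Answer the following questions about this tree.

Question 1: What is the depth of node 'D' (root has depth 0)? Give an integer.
Answer: 2

Derivation:
Path from root to D: B -> A -> D
Depth = number of edges = 2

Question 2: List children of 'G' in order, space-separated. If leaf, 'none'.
Answer: none

Derivation:
Node G's children (from adjacency): (leaf)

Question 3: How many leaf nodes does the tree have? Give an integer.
Leaves (nodes with no children): C, D, E, G, H

Answer: 5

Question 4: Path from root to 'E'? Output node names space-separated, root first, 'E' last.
Walk down from root: B -> A -> E

Answer: B A E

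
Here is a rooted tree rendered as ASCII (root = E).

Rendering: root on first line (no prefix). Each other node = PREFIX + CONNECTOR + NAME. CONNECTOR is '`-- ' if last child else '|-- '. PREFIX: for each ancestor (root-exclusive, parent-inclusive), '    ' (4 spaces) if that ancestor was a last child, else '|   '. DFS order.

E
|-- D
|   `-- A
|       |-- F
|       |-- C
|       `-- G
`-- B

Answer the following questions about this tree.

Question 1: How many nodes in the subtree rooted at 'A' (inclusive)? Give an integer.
Answer: 4

Derivation:
Subtree rooted at A contains: A, C, F, G
Count = 4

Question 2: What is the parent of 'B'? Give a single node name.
Answer: E

Derivation:
Scan adjacency: B appears as child of E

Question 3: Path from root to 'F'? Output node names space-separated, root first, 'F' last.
Answer: E D A F

Derivation:
Walk down from root: E -> D -> A -> F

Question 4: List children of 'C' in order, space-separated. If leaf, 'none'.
Answer: none

Derivation:
Node C's children (from adjacency): (leaf)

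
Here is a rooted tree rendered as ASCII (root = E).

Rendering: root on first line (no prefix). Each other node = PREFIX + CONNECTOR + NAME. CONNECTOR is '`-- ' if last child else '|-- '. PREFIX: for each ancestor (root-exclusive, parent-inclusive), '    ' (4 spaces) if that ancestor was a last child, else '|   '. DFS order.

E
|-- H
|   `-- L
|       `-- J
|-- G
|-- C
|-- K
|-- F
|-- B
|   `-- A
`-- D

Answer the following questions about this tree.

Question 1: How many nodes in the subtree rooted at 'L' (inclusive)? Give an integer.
Answer: 2

Derivation:
Subtree rooted at L contains: J, L
Count = 2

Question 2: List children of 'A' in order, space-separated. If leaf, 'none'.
Node A's children (from adjacency): (leaf)

Answer: none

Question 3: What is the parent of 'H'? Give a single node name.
Scan adjacency: H appears as child of E

Answer: E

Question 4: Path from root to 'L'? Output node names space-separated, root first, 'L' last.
Answer: E H L

Derivation:
Walk down from root: E -> H -> L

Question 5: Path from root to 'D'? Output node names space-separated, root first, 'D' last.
Answer: E D

Derivation:
Walk down from root: E -> D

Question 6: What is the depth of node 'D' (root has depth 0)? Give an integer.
Path from root to D: E -> D
Depth = number of edges = 1

Answer: 1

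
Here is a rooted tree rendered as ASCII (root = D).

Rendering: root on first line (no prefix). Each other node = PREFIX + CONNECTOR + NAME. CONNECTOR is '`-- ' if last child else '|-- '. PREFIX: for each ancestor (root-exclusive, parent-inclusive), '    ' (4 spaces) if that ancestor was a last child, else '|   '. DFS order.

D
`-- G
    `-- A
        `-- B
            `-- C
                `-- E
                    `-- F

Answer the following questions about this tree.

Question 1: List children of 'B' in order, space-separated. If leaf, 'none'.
Answer: C

Derivation:
Node B's children (from adjacency): C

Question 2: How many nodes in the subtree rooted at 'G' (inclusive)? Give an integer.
Answer: 6

Derivation:
Subtree rooted at G contains: A, B, C, E, F, G
Count = 6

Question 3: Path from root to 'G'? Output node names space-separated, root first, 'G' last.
Answer: D G

Derivation:
Walk down from root: D -> G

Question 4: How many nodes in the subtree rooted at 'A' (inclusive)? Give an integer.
Subtree rooted at A contains: A, B, C, E, F
Count = 5

Answer: 5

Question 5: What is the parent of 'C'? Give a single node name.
Answer: B

Derivation:
Scan adjacency: C appears as child of B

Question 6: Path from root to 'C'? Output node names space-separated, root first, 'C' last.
Walk down from root: D -> G -> A -> B -> C

Answer: D G A B C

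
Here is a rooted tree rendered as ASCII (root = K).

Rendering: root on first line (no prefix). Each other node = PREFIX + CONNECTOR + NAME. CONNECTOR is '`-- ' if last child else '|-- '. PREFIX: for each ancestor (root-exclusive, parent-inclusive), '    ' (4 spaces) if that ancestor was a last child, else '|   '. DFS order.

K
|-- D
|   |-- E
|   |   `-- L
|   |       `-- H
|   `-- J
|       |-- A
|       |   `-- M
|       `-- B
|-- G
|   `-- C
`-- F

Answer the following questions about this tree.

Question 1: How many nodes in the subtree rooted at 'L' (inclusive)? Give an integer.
Answer: 2

Derivation:
Subtree rooted at L contains: H, L
Count = 2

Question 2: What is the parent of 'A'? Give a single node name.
Answer: J

Derivation:
Scan adjacency: A appears as child of J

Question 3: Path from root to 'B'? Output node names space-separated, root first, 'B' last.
Walk down from root: K -> D -> J -> B

Answer: K D J B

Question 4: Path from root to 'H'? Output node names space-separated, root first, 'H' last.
Answer: K D E L H

Derivation:
Walk down from root: K -> D -> E -> L -> H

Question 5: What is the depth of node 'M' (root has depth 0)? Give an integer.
Path from root to M: K -> D -> J -> A -> M
Depth = number of edges = 4

Answer: 4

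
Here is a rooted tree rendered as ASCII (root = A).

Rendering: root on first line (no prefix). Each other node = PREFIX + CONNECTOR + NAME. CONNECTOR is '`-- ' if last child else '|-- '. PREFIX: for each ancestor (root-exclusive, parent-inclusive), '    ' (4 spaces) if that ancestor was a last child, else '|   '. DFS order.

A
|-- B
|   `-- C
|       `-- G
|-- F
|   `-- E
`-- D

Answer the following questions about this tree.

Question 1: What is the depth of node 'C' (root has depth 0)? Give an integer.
Path from root to C: A -> B -> C
Depth = number of edges = 2

Answer: 2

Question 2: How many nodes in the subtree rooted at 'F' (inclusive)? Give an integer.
Answer: 2

Derivation:
Subtree rooted at F contains: E, F
Count = 2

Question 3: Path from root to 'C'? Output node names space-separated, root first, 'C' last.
Walk down from root: A -> B -> C

Answer: A B C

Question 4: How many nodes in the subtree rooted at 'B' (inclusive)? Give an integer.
Answer: 3

Derivation:
Subtree rooted at B contains: B, C, G
Count = 3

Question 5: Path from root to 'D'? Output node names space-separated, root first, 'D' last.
Answer: A D

Derivation:
Walk down from root: A -> D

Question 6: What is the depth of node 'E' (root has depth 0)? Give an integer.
Answer: 2

Derivation:
Path from root to E: A -> F -> E
Depth = number of edges = 2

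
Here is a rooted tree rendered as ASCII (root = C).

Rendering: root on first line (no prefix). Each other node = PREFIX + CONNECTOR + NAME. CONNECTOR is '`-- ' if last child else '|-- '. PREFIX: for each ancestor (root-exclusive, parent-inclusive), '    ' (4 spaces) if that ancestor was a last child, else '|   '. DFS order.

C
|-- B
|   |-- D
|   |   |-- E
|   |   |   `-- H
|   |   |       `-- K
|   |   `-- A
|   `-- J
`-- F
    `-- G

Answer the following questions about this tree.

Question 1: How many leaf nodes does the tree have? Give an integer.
Answer: 4

Derivation:
Leaves (nodes with no children): A, G, J, K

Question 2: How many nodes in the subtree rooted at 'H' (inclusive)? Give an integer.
Answer: 2

Derivation:
Subtree rooted at H contains: H, K
Count = 2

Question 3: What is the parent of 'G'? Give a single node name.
Scan adjacency: G appears as child of F

Answer: F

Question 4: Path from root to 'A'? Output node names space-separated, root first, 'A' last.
Walk down from root: C -> B -> D -> A

Answer: C B D A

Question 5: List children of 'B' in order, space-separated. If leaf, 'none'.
Answer: D J

Derivation:
Node B's children (from adjacency): D, J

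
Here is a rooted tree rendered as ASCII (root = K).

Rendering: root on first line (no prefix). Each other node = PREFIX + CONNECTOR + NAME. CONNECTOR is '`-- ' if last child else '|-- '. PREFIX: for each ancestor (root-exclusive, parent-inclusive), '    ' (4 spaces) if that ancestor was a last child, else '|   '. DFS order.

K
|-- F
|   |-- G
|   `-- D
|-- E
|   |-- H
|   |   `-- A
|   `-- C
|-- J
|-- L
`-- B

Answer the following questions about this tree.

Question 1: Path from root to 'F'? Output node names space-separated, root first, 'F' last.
Walk down from root: K -> F

Answer: K F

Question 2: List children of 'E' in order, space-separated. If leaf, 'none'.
Node E's children (from adjacency): H, C

Answer: H C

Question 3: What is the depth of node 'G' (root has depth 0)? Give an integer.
Path from root to G: K -> F -> G
Depth = number of edges = 2

Answer: 2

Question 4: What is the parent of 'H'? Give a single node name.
Scan adjacency: H appears as child of E

Answer: E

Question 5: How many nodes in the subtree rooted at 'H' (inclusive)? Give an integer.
Subtree rooted at H contains: A, H
Count = 2

Answer: 2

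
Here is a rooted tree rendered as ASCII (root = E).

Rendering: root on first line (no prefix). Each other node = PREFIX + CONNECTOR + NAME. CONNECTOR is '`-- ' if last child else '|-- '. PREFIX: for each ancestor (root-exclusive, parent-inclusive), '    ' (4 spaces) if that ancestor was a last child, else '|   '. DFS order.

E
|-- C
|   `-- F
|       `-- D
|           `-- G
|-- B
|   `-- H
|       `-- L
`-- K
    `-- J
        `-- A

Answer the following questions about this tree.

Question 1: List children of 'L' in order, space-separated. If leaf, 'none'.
Answer: none

Derivation:
Node L's children (from adjacency): (leaf)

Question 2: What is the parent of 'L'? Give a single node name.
Scan adjacency: L appears as child of H

Answer: H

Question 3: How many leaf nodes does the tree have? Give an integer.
Leaves (nodes with no children): A, G, L

Answer: 3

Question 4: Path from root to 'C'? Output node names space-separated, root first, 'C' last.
Walk down from root: E -> C

Answer: E C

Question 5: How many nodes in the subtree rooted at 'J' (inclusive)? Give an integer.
Answer: 2

Derivation:
Subtree rooted at J contains: A, J
Count = 2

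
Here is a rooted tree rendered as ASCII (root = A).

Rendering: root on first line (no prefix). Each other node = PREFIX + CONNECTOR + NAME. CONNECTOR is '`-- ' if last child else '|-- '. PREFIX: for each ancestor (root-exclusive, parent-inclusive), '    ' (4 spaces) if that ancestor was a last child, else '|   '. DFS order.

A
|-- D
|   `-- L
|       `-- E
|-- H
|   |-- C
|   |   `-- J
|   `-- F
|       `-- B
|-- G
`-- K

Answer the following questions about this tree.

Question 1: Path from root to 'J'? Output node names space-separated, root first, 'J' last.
Walk down from root: A -> H -> C -> J

Answer: A H C J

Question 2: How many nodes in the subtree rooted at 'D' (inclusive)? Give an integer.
Subtree rooted at D contains: D, E, L
Count = 3

Answer: 3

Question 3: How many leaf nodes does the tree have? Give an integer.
Answer: 5

Derivation:
Leaves (nodes with no children): B, E, G, J, K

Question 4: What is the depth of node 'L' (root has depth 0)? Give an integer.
Answer: 2

Derivation:
Path from root to L: A -> D -> L
Depth = number of edges = 2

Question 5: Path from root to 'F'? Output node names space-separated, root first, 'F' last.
Walk down from root: A -> H -> F

Answer: A H F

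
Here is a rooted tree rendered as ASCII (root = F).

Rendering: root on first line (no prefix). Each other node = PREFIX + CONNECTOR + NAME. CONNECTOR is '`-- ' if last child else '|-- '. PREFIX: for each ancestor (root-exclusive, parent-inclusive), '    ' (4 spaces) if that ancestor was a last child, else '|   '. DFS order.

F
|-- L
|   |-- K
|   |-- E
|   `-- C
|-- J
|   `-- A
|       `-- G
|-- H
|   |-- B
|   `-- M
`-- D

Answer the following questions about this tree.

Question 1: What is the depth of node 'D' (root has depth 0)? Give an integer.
Path from root to D: F -> D
Depth = number of edges = 1

Answer: 1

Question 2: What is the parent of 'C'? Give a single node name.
Scan adjacency: C appears as child of L

Answer: L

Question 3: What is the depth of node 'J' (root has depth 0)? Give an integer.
Path from root to J: F -> J
Depth = number of edges = 1

Answer: 1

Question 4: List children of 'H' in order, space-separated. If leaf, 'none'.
Node H's children (from adjacency): B, M

Answer: B M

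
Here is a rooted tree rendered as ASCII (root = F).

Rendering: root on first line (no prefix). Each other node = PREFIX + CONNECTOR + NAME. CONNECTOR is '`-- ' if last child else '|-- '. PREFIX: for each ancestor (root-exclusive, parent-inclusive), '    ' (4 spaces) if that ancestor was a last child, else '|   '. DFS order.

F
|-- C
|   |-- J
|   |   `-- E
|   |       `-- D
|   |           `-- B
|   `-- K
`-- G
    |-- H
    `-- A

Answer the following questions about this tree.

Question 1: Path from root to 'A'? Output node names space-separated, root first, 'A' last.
Walk down from root: F -> G -> A

Answer: F G A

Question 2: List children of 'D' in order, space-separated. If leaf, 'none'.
Node D's children (from adjacency): B

Answer: B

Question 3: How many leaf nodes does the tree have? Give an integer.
Leaves (nodes with no children): A, B, H, K

Answer: 4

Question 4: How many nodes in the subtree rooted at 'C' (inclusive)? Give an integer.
Answer: 6

Derivation:
Subtree rooted at C contains: B, C, D, E, J, K
Count = 6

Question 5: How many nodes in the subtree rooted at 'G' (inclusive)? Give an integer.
Answer: 3

Derivation:
Subtree rooted at G contains: A, G, H
Count = 3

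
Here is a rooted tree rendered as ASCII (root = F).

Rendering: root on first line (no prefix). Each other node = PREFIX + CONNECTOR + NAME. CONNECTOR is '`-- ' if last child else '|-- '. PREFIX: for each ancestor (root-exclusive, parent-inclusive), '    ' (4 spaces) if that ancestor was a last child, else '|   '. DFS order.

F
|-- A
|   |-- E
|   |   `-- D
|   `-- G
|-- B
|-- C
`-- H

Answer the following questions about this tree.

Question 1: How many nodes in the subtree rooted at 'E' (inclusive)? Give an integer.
Answer: 2

Derivation:
Subtree rooted at E contains: D, E
Count = 2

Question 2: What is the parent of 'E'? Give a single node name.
Scan adjacency: E appears as child of A

Answer: A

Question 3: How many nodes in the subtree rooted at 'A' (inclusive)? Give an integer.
Subtree rooted at A contains: A, D, E, G
Count = 4

Answer: 4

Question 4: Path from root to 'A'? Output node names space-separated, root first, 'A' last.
Answer: F A

Derivation:
Walk down from root: F -> A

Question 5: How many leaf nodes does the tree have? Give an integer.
Answer: 5

Derivation:
Leaves (nodes with no children): B, C, D, G, H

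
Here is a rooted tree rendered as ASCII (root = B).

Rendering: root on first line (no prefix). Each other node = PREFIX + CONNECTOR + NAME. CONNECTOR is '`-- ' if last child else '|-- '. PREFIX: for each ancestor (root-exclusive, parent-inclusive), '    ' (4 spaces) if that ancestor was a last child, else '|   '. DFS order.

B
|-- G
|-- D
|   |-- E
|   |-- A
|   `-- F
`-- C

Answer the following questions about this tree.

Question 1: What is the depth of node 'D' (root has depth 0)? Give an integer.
Answer: 1

Derivation:
Path from root to D: B -> D
Depth = number of edges = 1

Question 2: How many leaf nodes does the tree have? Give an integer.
Leaves (nodes with no children): A, C, E, F, G

Answer: 5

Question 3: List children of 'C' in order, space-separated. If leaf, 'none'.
Answer: none

Derivation:
Node C's children (from adjacency): (leaf)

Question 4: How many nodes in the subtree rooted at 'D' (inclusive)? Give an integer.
Subtree rooted at D contains: A, D, E, F
Count = 4

Answer: 4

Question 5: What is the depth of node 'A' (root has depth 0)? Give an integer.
Answer: 2

Derivation:
Path from root to A: B -> D -> A
Depth = number of edges = 2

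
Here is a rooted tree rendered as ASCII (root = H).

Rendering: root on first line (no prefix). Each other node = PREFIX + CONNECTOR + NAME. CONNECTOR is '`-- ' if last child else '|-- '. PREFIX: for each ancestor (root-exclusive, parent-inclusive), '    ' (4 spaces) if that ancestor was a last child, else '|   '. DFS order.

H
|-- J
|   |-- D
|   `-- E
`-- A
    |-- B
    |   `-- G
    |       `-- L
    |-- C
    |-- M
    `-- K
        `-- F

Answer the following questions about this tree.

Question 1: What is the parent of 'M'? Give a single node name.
Answer: A

Derivation:
Scan adjacency: M appears as child of A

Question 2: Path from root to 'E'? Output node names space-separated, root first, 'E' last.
Walk down from root: H -> J -> E

Answer: H J E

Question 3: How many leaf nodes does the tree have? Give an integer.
Leaves (nodes with no children): C, D, E, F, L, M

Answer: 6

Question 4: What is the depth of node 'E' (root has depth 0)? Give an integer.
Path from root to E: H -> J -> E
Depth = number of edges = 2

Answer: 2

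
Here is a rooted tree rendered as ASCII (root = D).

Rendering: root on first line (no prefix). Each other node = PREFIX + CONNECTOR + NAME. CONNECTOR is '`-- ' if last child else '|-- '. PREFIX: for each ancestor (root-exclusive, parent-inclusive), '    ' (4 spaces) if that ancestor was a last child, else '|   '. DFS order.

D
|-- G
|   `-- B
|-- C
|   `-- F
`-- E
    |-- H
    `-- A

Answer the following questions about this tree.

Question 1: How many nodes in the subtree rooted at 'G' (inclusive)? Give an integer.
Answer: 2

Derivation:
Subtree rooted at G contains: B, G
Count = 2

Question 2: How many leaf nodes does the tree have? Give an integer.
Answer: 4

Derivation:
Leaves (nodes with no children): A, B, F, H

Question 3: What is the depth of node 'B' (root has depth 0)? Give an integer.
Answer: 2

Derivation:
Path from root to B: D -> G -> B
Depth = number of edges = 2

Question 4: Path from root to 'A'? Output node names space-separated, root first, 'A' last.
Answer: D E A

Derivation:
Walk down from root: D -> E -> A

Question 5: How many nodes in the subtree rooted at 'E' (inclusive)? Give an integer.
Subtree rooted at E contains: A, E, H
Count = 3

Answer: 3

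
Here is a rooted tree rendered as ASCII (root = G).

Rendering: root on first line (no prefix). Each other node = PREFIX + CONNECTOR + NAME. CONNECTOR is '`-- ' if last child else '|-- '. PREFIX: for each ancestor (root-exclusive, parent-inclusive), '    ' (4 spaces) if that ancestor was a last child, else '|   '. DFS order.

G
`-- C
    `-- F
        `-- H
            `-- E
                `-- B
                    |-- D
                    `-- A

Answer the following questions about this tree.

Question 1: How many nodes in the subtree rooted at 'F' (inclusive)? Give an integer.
Subtree rooted at F contains: A, B, D, E, F, H
Count = 6

Answer: 6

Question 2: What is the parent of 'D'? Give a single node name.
Scan adjacency: D appears as child of B

Answer: B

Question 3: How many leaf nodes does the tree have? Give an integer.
Answer: 2

Derivation:
Leaves (nodes with no children): A, D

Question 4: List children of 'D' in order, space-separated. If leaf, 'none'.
Node D's children (from adjacency): (leaf)

Answer: none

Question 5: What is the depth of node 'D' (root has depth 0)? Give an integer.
Path from root to D: G -> C -> F -> H -> E -> B -> D
Depth = number of edges = 6

Answer: 6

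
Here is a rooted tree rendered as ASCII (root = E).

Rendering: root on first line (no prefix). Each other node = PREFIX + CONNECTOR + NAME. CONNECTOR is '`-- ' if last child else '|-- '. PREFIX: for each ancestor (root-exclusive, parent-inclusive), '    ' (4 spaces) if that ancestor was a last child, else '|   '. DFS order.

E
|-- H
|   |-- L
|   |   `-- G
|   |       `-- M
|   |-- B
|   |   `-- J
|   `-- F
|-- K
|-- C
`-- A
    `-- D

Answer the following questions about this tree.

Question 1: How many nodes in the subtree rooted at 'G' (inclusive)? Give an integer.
Answer: 2

Derivation:
Subtree rooted at G contains: G, M
Count = 2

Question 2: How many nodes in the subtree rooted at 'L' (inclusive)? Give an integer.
Answer: 3

Derivation:
Subtree rooted at L contains: G, L, M
Count = 3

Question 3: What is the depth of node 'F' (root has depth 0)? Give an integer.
Path from root to F: E -> H -> F
Depth = number of edges = 2

Answer: 2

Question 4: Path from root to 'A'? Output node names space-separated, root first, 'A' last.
Answer: E A

Derivation:
Walk down from root: E -> A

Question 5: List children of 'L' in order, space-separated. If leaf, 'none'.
Node L's children (from adjacency): G

Answer: G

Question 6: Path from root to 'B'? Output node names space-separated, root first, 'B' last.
Walk down from root: E -> H -> B

Answer: E H B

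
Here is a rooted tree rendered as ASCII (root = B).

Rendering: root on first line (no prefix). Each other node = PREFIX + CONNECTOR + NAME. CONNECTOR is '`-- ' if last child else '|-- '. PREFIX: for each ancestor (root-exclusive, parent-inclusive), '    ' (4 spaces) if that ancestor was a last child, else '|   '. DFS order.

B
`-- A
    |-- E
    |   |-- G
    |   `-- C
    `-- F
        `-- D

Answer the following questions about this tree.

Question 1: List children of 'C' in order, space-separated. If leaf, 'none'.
Node C's children (from adjacency): (leaf)

Answer: none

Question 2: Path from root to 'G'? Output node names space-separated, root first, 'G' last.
Answer: B A E G

Derivation:
Walk down from root: B -> A -> E -> G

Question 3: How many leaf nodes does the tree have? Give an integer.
Leaves (nodes with no children): C, D, G

Answer: 3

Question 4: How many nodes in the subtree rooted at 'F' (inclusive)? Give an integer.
Subtree rooted at F contains: D, F
Count = 2

Answer: 2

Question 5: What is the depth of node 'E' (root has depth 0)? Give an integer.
Answer: 2

Derivation:
Path from root to E: B -> A -> E
Depth = number of edges = 2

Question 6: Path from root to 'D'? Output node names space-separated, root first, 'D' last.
Walk down from root: B -> A -> F -> D

Answer: B A F D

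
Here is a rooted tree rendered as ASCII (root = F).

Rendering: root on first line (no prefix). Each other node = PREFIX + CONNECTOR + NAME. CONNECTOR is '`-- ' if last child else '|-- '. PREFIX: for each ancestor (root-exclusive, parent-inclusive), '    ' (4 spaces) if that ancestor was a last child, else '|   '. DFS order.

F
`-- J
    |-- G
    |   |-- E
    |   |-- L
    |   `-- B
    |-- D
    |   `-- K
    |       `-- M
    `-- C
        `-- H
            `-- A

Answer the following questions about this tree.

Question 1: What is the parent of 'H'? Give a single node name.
Scan adjacency: H appears as child of C

Answer: C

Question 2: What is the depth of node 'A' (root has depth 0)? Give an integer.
Answer: 4

Derivation:
Path from root to A: F -> J -> C -> H -> A
Depth = number of edges = 4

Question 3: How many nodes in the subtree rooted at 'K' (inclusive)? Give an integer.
Answer: 2

Derivation:
Subtree rooted at K contains: K, M
Count = 2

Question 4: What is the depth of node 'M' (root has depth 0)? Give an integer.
Answer: 4

Derivation:
Path from root to M: F -> J -> D -> K -> M
Depth = number of edges = 4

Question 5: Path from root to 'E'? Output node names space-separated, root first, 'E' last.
Answer: F J G E

Derivation:
Walk down from root: F -> J -> G -> E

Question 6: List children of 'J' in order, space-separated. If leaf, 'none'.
Node J's children (from adjacency): G, D, C

Answer: G D C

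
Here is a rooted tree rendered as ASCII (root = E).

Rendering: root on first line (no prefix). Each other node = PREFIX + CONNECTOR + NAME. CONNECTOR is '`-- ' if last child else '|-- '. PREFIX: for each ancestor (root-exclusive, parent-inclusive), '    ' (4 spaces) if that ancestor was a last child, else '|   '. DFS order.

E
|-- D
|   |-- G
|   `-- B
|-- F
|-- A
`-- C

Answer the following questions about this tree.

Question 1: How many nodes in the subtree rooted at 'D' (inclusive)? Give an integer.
Answer: 3

Derivation:
Subtree rooted at D contains: B, D, G
Count = 3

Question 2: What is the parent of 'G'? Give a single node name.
Scan adjacency: G appears as child of D

Answer: D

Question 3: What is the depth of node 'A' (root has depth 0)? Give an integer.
Answer: 1

Derivation:
Path from root to A: E -> A
Depth = number of edges = 1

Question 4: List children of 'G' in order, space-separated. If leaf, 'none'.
Node G's children (from adjacency): (leaf)

Answer: none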